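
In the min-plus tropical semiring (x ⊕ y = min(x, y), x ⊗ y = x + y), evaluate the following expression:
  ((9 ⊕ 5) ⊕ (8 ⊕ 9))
((9 ⊕ 5) ⊕ (8 ⊕ 9)) = 5

Expand innermost to outermost. Recall ⊕ takes the minimum of its arguments and ⊗ takes their sum. Working out the expression ((9 ⊕ 5) ⊕ (8 ⊕ 9)) gives 5.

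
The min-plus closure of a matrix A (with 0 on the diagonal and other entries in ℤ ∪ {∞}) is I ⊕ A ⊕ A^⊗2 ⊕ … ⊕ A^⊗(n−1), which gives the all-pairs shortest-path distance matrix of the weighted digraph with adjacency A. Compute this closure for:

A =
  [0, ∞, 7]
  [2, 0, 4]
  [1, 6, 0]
Closure =
  [0, 13, 7]
  [2, 0, 4]
  [1, 6, 0]

This is the Floyd-Warshall all-pairs shortest-path computation. For each intermediate vertex k = 0, 1, …, 2, update dist[i][j] ← min(dist[i][j], dist[i][k] + dist[k][j]). The final matrix gives, for each (i, j), the minimum total weight of any directed path from i to j (possibly empty when i = j).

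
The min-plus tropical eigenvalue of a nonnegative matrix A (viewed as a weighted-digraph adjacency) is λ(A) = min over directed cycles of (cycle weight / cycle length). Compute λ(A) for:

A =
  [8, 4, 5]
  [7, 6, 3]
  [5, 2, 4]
λ(A) = 5/2

Enumerate directed cycles and compute their means (weight / length). Sample:
  cycle 0 → 0: weight = 8, length = 1, mean = 8/1 ≈ 8.000
  cycle 1 → 1: weight = 6, length = 1, mean = 6/1 ≈ 6.000
  cycle 2 → 2: weight = 4, length = 1, mean = 4/1 ≈ 4.000
  cycle 0 → 1 → 0: weight = 11, length = 2, mean = 11/2 ≈ 5.500
  cycle 0 → 2 → 0: weight = 10, length = 2, mean = 10/2 ≈ 5.000
  cycle 1 → 0 → 1: weight = 11, length = 2, mean = 11/2 ≈ 5.500
Minimum mean = 2.500, attained e.g. along the cycle 1 → 2 → 1 with weight 5 and length 2. So λ(A) = 5/2 = 5/2.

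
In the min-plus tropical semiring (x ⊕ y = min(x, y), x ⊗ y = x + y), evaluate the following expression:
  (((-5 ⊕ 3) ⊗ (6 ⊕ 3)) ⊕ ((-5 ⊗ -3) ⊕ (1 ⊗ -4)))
(((-5 ⊕ 3) ⊗ (6 ⊕ 3)) ⊕ ((-5 ⊗ -3) ⊕ (1 ⊗ -4))) = -8

Expand innermost to outermost. Recall ⊕ takes the minimum of its arguments and ⊗ takes their sum. Working out the expression (((-5 ⊕ 3) ⊗ (6 ⊕ 3)) ⊕ ((-5 ⊗ -3) ⊕ (1 ⊗ -4))) gives -8.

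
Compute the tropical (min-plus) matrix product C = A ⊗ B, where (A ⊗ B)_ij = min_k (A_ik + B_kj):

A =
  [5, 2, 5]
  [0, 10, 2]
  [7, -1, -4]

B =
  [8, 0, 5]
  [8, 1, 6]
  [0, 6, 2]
A ⊗ B =
  [5, 3, 7]
  [2, 0, 4]
  [-4, 0, -2]

Apply the min-plus product entry-by-entry:
  C[0][0] = min over k of (A[0][0] + B[0][0] = 5 + 8 = 13, A[0][1] + B[1][0] = 2 + 8 = 10, A[0][2] + B[2][0] = 5 + 0 = 5) = 5 (attained at k = 2)
  C[0][1] = min over k of (A[0][0] + B[0][1] = 5 + 0 = 5, A[0][1] + B[1][1] = 2 + 1 = 3, A[0][2] + B[2][1] = 5 + 6 = 11) = 3 (attained at k = 1)
  C[0][2] = min over k of (A[0][0] + B[0][2] = 5 + 5 = 10, A[0][1] + B[1][2] = 2 + 6 = 8, A[0][2] + B[2][2] = 5 + 2 = 7) = 7 (attained at k = 2)
  C[1][0] = min over k of (A[1][0] + B[0][0] = 0 + 8 = 8, A[1][1] + B[1][0] = 10 + 8 = 18, A[1][2] + B[2][0] = 2 + 0 = 2) = 2 (attained at k = 2)
  C[1][1] = min over k of (A[1][0] + B[0][1] = 0 + 0 = 0, A[1][1] + B[1][1] = 10 + 1 = 11, A[1][2] + B[2][1] = 2 + 6 = 8) = 0 (attained at k = 0)
  C[1][2] = min over k of (A[1][0] + B[0][2] = 0 + 5 = 5, A[1][1] + B[1][2] = 10 + 6 = 16, A[1][2] + B[2][2] = 2 + 2 = 4) = 4 (attained at k = 2)
  C[2][0] = min over k of (A[2][0] + B[0][0] = 7 + 8 = 15, A[2][1] + B[1][0] = -1 + 8 = 7, A[2][2] + B[2][0] = -4 + 0 = -4) = -4 (attained at k = 2)
  C[2][1] = min over k of (A[2][0] + B[0][1] = 7 + 0 = 7, A[2][1] + B[1][1] = -1 + 1 = 0, A[2][2] + B[2][1] = -4 + 6 = 2) = 0 (attained at k = 1)
  C[2][2] = min over k of (A[2][0] + B[0][2] = 7 + 5 = 12, A[2][1] + B[1][2] = -1 + 6 = 5, A[2][2] + B[2][2] = -4 + 2 = -2) = -2 (attained at k = 2)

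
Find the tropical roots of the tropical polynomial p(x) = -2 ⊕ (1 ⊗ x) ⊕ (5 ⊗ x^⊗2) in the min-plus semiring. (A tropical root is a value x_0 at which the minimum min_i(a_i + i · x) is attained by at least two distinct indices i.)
Roots: {-4, -3}

Each tropical root is a break point of the lower envelope of the lines y = a_i + i · x (there are 3 lines, with slopes 0, 1, ..., 2). Only the lines that attain the minimum somewhere contribute to roots; other lines are dominated. Here the surviving (envelope) indices are i = 2, i = 1, i = 0.
Intersections between consecutive envelope lines give the roots: for adjacent envelope indices i < j the intersection is x = (a_i − a_j) / (j − i). Reading off the sorted break points: {-4, -3}.
Verification: at each break x_0, at least two indices attain the minimum of min_i(a_i + i · x_0).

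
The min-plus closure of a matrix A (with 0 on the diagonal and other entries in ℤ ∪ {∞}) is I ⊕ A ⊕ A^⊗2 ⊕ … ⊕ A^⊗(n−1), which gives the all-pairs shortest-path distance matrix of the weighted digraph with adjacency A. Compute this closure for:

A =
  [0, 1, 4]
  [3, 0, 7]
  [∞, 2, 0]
Closure =
  [0, 1, 4]
  [3, 0, 7]
  [5, 2, 0]

This is the Floyd-Warshall all-pairs shortest-path computation. For each intermediate vertex k = 0, 1, …, 2, update dist[i][j] ← min(dist[i][j], dist[i][k] + dist[k][j]). The final matrix gives, for each (i, j), the minimum total weight of any directed path from i to j (possibly empty when i = j).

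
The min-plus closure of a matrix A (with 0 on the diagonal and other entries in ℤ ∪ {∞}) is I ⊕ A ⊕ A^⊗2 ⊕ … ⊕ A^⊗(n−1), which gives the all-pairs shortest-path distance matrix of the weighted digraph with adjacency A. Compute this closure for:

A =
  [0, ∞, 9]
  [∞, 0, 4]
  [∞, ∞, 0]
Closure =
  [0, ∞, 9]
  [∞, 0, 4]
  [∞, ∞, 0]

This is the Floyd-Warshall all-pairs shortest-path computation. For each intermediate vertex k = 0, 1, …, 2, update dist[i][j] ← min(dist[i][j], dist[i][k] + dist[k][j]). The final matrix gives, for each (i, j), the minimum total weight of any directed path from i to j (possibly empty when i = j).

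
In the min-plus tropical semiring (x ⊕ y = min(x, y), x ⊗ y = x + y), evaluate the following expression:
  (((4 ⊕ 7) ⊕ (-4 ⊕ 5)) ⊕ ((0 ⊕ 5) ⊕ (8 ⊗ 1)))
(((4 ⊕ 7) ⊕ (-4 ⊕ 5)) ⊕ ((0 ⊕ 5) ⊕ (8 ⊗ 1))) = -4

Expand innermost to outermost. Recall ⊕ takes the minimum of its arguments and ⊗ takes their sum. Working out the expression (((4 ⊕ 7) ⊕ (-4 ⊕ 5)) ⊕ ((0 ⊕ 5) ⊕ (8 ⊗ 1))) gives -4.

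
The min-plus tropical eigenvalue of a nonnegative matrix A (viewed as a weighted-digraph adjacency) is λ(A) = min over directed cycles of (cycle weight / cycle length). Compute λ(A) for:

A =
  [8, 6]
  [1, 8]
λ(A) = 7/2

Enumerate directed cycles and compute their means (weight / length). Sample:
  cycle 0 → 0: weight = 8, length = 1, mean = 8/1 ≈ 8.000
  cycle 1 → 1: weight = 8, length = 1, mean = 8/1 ≈ 8.000
  cycle 0 → 1 → 0: weight = 7, length = 2, mean = 7/2 ≈ 3.500
  cycle 1 → 0 → 1: weight = 7, length = 2, mean = 7/2 ≈ 3.500
Minimum mean = 3.500, attained e.g. along the cycle 0 → 1 → 0 with weight 7 and length 2. So λ(A) = 7/2 = 7/2.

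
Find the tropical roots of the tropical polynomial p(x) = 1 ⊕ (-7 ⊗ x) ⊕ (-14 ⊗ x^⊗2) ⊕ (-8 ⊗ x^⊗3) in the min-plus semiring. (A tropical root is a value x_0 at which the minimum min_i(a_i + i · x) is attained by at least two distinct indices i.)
Roots: {-6, 7, 8}

Each tropical root is a break point of the lower envelope of the lines y = a_i + i · x (there are 4 lines, with slopes 0, 1, ..., 3). Only the lines that attain the minimum somewhere contribute to roots; other lines are dominated. Here the surviving (envelope) indices are i = 3, i = 2, i = 1, i = 0.
Intersections between consecutive envelope lines give the roots: for adjacent envelope indices i < j the intersection is x = (a_i − a_j) / (j − i). Reading off the sorted break points: {-6, 7, 8}.
Verification: at each break x_0, at least two indices attain the minimum of min_i(a_i + i · x_0).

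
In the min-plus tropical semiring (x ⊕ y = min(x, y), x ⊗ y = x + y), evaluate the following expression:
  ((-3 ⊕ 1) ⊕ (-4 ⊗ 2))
((-3 ⊕ 1) ⊕ (-4 ⊗ 2)) = -3

Expand innermost to outermost. Recall ⊕ takes the minimum of its arguments and ⊗ takes their sum. Working out the expression ((-3 ⊕ 1) ⊕ (-4 ⊗ 2)) gives -3.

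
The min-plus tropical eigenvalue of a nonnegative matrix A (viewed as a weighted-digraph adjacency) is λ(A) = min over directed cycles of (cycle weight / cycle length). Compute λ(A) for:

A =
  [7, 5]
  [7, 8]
λ(A) = 6

Enumerate directed cycles and compute their means (weight / length). Sample:
  cycle 0 → 0: weight = 7, length = 1, mean = 7/1 ≈ 7.000
  cycle 1 → 1: weight = 8, length = 1, mean = 8/1 ≈ 8.000
  cycle 0 → 1 → 0: weight = 12, length = 2, mean = 12/2 ≈ 6.000
  cycle 1 → 0 → 1: weight = 12, length = 2, mean = 12/2 ≈ 6.000
Minimum mean = 6.000, attained e.g. along the cycle 0 → 1 → 0 with weight 12 and length 2. So λ(A) = 12/2 = 6.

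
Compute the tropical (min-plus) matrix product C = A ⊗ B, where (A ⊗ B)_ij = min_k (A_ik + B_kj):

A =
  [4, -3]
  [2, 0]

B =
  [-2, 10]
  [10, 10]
A ⊗ B =
  [2, 7]
  [0, 10]

Apply the min-plus product entry-by-entry:
  C[0][0] = min over k of (A[0][0] + B[0][0] = 4 + -2 = 2, A[0][1] + B[1][0] = -3 + 10 = 7) = 2 (attained at k = 0)
  C[0][1] = min over k of (A[0][0] + B[0][1] = 4 + 10 = 14, A[0][1] + B[1][1] = -3 + 10 = 7) = 7 (attained at k = 1)
  C[1][0] = min over k of (A[1][0] + B[0][0] = 2 + -2 = 0, A[1][1] + B[1][0] = 0 + 10 = 10) = 0 (attained at k = 0)
  C[1][1] = min over k of (A[1][0] + B[0][1] = 2 + 10 = 12, A[1][1] + B[1][1] = 0 + 10 = 10) = 10 (attained at k = 1)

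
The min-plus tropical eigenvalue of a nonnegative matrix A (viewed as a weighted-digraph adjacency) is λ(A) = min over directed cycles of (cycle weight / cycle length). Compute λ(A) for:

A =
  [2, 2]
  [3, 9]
λ(A) = 2

Enumerate directed cycles and compute their means (weight / length). Sample:
  cycle 0 → 0: weight = 2, length = 1, mean = 2/1 ≈ 2.000
  cycle 1 → 1: weight = 9, length = 1, mean = 9/1 ≈ 9.000
  cycle 0 → 1 → 0: weight = 5, length = 2, mean = 5/2 ≈ 2.500
  cycle 1 → 0 → 1: weight = 5, length = 2, mean = 5/2 ≈ 2.500
Minimum mean = 2.000, attained e.g. along the cycle 0 → 0 with weight 2 and length 1. So λ(A) = 2/1 = 2.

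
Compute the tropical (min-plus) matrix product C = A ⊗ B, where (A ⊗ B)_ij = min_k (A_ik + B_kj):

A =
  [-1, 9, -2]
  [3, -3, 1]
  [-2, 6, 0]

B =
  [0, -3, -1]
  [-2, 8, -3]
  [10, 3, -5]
A ⊗ B =
  [-1, -4, -7]
  [-5, 0, -6]
  [-2, -5, -5]

Apply the min-plus product entry-by-entry:
  C[0][0] = min over k of (A[0][0] + B[0][0] = -1 + 0 = -1, A[0][1] + B[1][0] = 9 + -2 = 7, A[0][2] + B[2][0] = -2 + 10 = 8) = -1 (attained at k = 0)
  C[0][1] = min over k of (A[0][0] + B[0][1] = -1 + -3 = -4, A[0][1] + B[1][1] = 9 + 8 = 17, A[0][2] + B[2][1] = -2 + 3 = 1) = -4 (attained at k = 0)
  C[0][2] = min over k of (A[0][0] + B[0][2] = -1 + -1 = -2, A[0][1] + B[1][2] = 9 + -3 = 6, A[0][2] + B[2][2] = -2 + -5 = -7) = -7 (attained at k = 2)
  C[1][0] = min over k of (A[1][0] + B[0][0] = 3 + 0 = 3, A[1][1] + B[1][0] = -3 + -2 = -5, A[1][2] + B[2][0] = 1 + 10 = 11) = -5 (attained at k = 1)
  C[1][1] = min over k of (A[1][0] + B[0][1] = 3 + -3 = 0, A[1][1] + B[1][1] = -3 + 8 = 5, A[1][2] + B[2][1] = 1 + 3 = 4) = 0 (attained at k = 0)
  C[1][2] = min over k of (A[1][0] + B[0][2] = 3 + -1 = 2, A[1][1] + B[1][2] = -3 + -3 = -6, A[1][2] + B[2][2] = 1 + -5 = -4) = -6 (attained at k = 1)
  C[2][0] = min over k of (A[2][0] + B[0][0] = -2 + 0 = -2, A[2][1] + B[1][0] = 6 + -2 = 4, A[2][2] + B[2][0] = 0 + 10 = 10) = -2 (attained at k = 0)
  C[2][1] = min over k of (A[2][0] + B[0][1] = -2 + -3 = -5, A[2][1] + B[1][1] = 6 + 8 = 14, A[2][2] + B[2][1] = 0 + 3 = 3) = -5 (attained at k = 0)
  C[2][2] = min over k of (A[2][0] + B[0][2] = -2 + -1 = -3, A[2][1] + B[1][2] = 6 + -3 = 3, A[2][2] + B[2][2] = 0 + -5 = -5) = -5 (attained at k = 2)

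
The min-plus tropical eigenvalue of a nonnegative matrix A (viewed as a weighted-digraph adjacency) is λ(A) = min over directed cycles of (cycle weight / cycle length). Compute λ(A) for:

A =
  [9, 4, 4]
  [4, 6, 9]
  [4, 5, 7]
λ(A) = 4

Enumerate directed cycles and compute their means (weight / length). Sample:
  cycle 0 → 0: weight = 9, length = 1, mean = 9/1 ≈ 9.000
  cycle 1 → 1: weight = 6, length = 1, mean = 6/1 ≈ 6.000
  cycle 2 → 2: weight = 7, length = 1, mean = 7/1 ≈ 7.000
  cycle 0 → 1 → 0: weight = 8, length = 2, mean = 8/2 ≈ 4.000
  cycle 0 → 2 → 0: weight = 8, length = 2, mean = 8/2 ≈ 4.000
  cycle 1 → 0 → 1: weight = 8, length = 2, mean = 8/2 ≈ 4.000
Minimum mean = 4.000, attained e.g. along the cycle 0 → 1 → 0 with weight 8 and length 2. So λ(A) = 8/2 = 4.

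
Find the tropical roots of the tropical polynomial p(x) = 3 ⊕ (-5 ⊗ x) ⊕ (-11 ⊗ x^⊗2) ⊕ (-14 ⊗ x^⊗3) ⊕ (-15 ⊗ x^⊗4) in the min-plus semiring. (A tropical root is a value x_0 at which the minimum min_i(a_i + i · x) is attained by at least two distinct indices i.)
Roots: {1, 3, 6, 8}

Each tropical root is a break point of the lower envelope of the lines y = a_i + i · x (there are 5 lines, with slopes 0, 1, ..., 4). Only the lines that attain the minimum somewhere contribute to roots; other lines are dominated. Here the surviving (envelope) indices are i = 4, i = 3, i = 2, i = 1, i = 0.
Intersections between consecutive envelope lines give the roots: for adjacent envelope indices i < j the intersection is x = (a_i − a_j) / (j − i). Reading off the sorted break points: {1, 3, 6, 8}.
Verification: at each break x_0, at least two indices attain the minimum of min_i(a_i + i · x_0).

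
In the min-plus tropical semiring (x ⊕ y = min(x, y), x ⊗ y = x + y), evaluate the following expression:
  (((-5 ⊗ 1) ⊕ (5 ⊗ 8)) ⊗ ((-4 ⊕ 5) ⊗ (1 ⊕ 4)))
(((-5 ⊗ 1) ⊕ (5 ⊗ 8)) ⊗ ((-4 ⊕ 5) ⊗ (1 ⊕ 4))) = -7

Expand innermost to outermost. Recall ⊕ takes the minimum of its arguments and ⊗ takes their sum. Working out the expression (((-5 ⊗ 1) ⊕ (5 ⊗ 8)) ⊗ ((-4 ⊕ 5) ⊗ (1 ⊕ 4))) gives -7.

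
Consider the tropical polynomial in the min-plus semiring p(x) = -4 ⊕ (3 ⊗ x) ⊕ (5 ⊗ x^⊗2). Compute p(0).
p(0) = -4

A tropical monomial a ⊗ x^⊗i evaluates to a + i · x. Evaluating each term at x = 0:
  Term 0 contributes -4 + 0 · 0 = -4
  Term 1 contributes 3 + 1 · 0 = 3
  Term 2 contributes 5 + 2 · 0 = 5
p(0) = ⊕ of these = min[-4, 3, 5] = -4.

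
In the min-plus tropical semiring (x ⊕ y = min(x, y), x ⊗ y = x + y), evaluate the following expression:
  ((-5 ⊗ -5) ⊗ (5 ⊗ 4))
((-5 ⊗ -5) ⊗ (5 ⊗ 4)) = -1

Expand innermost to outermost. Recall ⊕ takes the minimum of its arguments and ⊗ takes their sum. Working out the expression ((-5 ⊗ -5) ⊗ (5 ⊗ 4)) gives -1.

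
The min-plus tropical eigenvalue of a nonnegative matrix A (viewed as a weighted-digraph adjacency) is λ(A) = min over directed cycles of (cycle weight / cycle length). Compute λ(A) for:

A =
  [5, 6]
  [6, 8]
λ(A) = 5

Enumerate directed cycles and compute their means (weight / length). Sample:
  cycle 0 → 0: weight = 5, length = 1, mean = 5/1 ≈ 5.000
  cycle 1 → 1: weight = 8, length = 1, mean = 8/1 ≈ 8.000
  cycle 0 → 1 → 0: weight = 12, length = 2, mean = 12/2 ≈ 6.000
  cycle 1 → 0 → 1: weight = 12, length = 2, mean = 12/2 ≈ 6.000
Minimum mean = 5.000, attained e.g. along the cycle 0 → 0 with weight 5 and length 1. So λ(A) = 5/1 = 5.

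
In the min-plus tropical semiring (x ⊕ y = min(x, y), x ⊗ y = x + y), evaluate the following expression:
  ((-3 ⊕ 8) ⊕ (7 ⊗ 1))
((-3 ⊕ 8) ⊕ (7 ⊗ 1)) = -3

Expand innermost to outermost. Recall ⊕ takes the minimum of its arguments and ⊗ takes their sum. Working out the expression ((-3 ⊕ 8) ⊕ (7 ⊗ 1)) gives -3.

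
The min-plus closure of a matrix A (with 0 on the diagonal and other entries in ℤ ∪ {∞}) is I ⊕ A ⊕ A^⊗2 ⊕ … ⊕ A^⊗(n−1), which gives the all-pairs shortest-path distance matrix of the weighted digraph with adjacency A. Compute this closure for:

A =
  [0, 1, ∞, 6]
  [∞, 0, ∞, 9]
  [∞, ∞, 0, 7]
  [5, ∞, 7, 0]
Closure =
  [0, 1, 13, 6]
  [14, 0, 16, 9]
  [12, 13, 0, 7]
  [5, 6, 7, 0]

This is the Floyd-Warshall all-pairs shortest-path computation. For each intermediate vertex k = 0, 1, …, 3, update dist[i][j] ← min(dist[i][j], dist[i][k] + dist[k][j]). The final matrix gives, for each (i, j), the minimum total weight of any directed path from i to j (possibly empty when i = j).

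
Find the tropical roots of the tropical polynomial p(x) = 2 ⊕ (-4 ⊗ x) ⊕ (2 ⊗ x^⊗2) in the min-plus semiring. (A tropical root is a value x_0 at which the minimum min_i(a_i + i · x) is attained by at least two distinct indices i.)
Roots: {-6, 6}

Each tropical root is a break point of the lower envelope of the lines y = a_i + i · x (there are 3 lines, with slopes 0, 1, ..., 2). Only the lines that attain the minimum somewhere contribute to roots; other lines are dominated. Here the surviving (envelope) indices are i = 2, i = 1, i = 0.
Intersections between consecutive envelope lines give the roots: for adjacent envelope indices i < j the intersection is x = (a_i − a_j) / (j − i). Reading off the sorted break points: {-6, 6}.
Verification: at each break x_0, at least two indices attain the minimum of min_i(a_i + i · x_0).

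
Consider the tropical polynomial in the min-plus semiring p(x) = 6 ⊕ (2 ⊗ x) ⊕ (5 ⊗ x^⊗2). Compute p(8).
p(8) = 6

A tropical monomial a ⊗ x^⊗i evaluates to a + i · x. Evaluating each term at x = 8:
  Term 0 contributes 6 + 0 · 8 = 6
  Term 1 contributes 2 + 1 · 8 = 10
  Term 2 contributes 5 + 2 · 8 = 21
p(8) = ⊕ of these = min[6, 10, 21] = 6.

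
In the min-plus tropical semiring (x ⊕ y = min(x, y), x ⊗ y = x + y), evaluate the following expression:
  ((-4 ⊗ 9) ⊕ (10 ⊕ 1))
((-4 ⊗ 9) ⊕ (10 ⊕ 1)) = 1

Expand innermost to outermost. Recall ⊕ takes the minimum of its arguments and ⊗ takes their sum. Working out the expression ((-4 ⊗ 9) ⊕ (10 ⊕ 1)) gives 1.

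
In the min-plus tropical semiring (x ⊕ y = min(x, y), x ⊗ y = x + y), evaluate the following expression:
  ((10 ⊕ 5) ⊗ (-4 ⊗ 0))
((10 ⊕ 5) ⊗ (-4 ⊗ 0)) = 1

Expand innermost to outermost. Recall ⊕ takes the minimum of its arguments and ⊗ takes their sum. Working out the expression ((10 ⊕ 5) ⊗ (-4 ⊗ 0)) gives 1.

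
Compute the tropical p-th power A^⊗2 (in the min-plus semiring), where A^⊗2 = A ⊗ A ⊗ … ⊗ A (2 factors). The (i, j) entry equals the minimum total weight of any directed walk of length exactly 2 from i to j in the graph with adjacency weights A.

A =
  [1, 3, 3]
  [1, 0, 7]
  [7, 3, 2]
A^⊗2 =
  [2, 3, 4]
  [1, 0, 4]
  [4, 3, 4]

Each entry (A^⊗2)_ij equals the minimum over all length-2 walks i = v_0 → v_1 → … → v_2 = j of Σ_t A[v_t][v_{t+1}]. For example, for (i, j) = (0, 2) we minimise over 3 possible intermediate vertex sequences; the minimum is 4, attained along the walk 0 → 0 → 2.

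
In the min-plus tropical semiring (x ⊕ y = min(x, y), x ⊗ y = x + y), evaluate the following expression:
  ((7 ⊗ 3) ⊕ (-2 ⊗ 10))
((7 ⊗ 3) ⊕ (-2 ⊗ 10)) = 8

Expand innermost to outermost. Recall ⊕ takes the minimum of its arguments and ⊗ takes their sum. Working out the expression ((7 ⊗ 3) ⊕ (-2 ⊗ 10)) gives 8.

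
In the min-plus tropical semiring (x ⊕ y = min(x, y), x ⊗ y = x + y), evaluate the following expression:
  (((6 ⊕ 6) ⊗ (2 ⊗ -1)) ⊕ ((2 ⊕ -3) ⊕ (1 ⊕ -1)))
(((6 ⊕ 6) ⊗ (2 ⊗ -1)) ⊕ ((2 ⊕ -3) ⊕ (1 ⊕ -1))) = -3

Expand innermost to outermost. Recall ⊕ takes the minimum of its arguments and ⊗ takes their sum. Working out the expression (((6 ⊕ 6) ⊗ (2 ⊗ -1)) ⊕ ((2 ⊕ -3) ⊕ (1 ⊕ -1))) gives -3.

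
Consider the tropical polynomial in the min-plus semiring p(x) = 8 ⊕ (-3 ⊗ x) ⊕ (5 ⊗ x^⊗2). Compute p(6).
p(6) = 3

A tropical monomial a ⊗ x^⊗i evaluates to a + i · x. Evaluating each term at x = 6:
  Term 0 contributes 8 + 0 · 6 = 8
  Term 1 contributes -3 + 1 · 6 = 3
  Term 2 contributes 5 + 2 · 6 = 17
p(6) = ⊕ of these = min[8, 3, 17] = 3.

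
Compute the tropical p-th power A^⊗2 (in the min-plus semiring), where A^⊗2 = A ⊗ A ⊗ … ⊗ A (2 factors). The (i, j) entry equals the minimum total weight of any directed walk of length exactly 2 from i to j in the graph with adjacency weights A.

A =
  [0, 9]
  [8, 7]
A^⊗2 =
  [0, 9]
  [8, 14]

Each entry (A^⊗2)_ij equals the minimum over all length-2 walks i = v_0 → v_1 → … → v_2 = j of Σ_t A[v_t][v_{t+1}]. For example, for (i, j) = (0, 1) we minimise over 2 possible intermediate vertex sequences; the minimum is 9, attained along the walk 0 → 0 → 1.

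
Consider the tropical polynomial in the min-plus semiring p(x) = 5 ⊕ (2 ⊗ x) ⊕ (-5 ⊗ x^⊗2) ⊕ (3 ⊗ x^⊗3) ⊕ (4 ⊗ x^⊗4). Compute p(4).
p(4) = 3

A tropical monomial a ⊗ x^⊗i evaluates to a + i · x. Evaluating each term at x = 4:
  Term 0 contributes 5 + 0 · 4 = 5
  Term 1 contributes 2 + 1 · 4 = 6
  Term 2 contributes -5 + 2 · 4 = 3
  Term 3 contributes 3 + 3 · 4 = 15
  Term 4 contributes 4 + 4 · 4 = 20
p(4) = ⊕ of these = min[5, 6, 3, 15, 20] = 3.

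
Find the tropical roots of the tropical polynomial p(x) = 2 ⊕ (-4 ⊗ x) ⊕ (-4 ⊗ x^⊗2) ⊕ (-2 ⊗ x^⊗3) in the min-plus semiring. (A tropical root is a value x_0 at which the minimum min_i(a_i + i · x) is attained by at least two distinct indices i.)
Roots: {-2, 0, 6}

Each tropical root is a break point of the lower envelope of the lines y = a_i + i · x (there are 4 lines, with slopes 0, 1, ..., 3). Only the lines that attain the minimum somewhere contribute to roots; other lines are dominated. Here the surviving (envelope) indices are i = 3, i = 2, i = 1, i = 0.
Intersections between consecutive envelope lines give the roots: for adjacent envelope indices i < j the intersection is x = (a_i − a_j) / (j − i). Reading off the sorted break points: {-2, 0, 6}.
Verification: at each break x_0, at least two indices attain the minimum of min_i(a_i + i · x_0).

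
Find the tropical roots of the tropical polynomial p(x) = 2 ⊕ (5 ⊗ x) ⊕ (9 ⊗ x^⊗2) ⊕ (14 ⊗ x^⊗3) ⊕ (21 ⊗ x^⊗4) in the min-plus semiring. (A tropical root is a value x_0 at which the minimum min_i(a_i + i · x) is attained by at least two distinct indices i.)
Roots: {-7, -5, -4, -3}

Each tropical root is a break point of the lower envelope of the lines y = a_i + i · x (there are 5 lines, with slopes 0, 1, ..., 4). Only the lines that attain the minimum somewhere contribute to roots; other lines are dominated. Here the surviving (envelope) indices are i = 4, i = 3, i = 2, i = 1, i = 0.
Intersections between consecutive envelope lines give the roots: for adjacent envelope indices i < j the intersection is x = (a_i − a_j) / (j − i). Reading off the sorted break points: {-7, -5, -4, -3}.
Verification: at each break x_0, at least two indices attain the minimum of min_i(a_i + i · x_0).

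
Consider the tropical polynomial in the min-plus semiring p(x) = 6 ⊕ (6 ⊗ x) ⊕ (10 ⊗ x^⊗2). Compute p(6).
p(6) = 6

A tropical monomial a ⊗ x^⊗i evaluates to a + i · x. Evaluating each term at x = 6:
  Term 0 contributes 6 + 0 · 6 = 6
  Term 1 contributes 6 + 1 · 6 = 12
  Term 2 contributes 10 + 2 · 6 = 22
p(6) = ⊕ of these = min[6, 12, 22] = 6.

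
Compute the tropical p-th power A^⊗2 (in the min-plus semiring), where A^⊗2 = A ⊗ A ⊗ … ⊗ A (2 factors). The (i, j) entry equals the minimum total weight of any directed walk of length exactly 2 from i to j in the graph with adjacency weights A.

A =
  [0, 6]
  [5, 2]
A^⊗2 =
  [0, 6]
  [5, 4]

Each entry (A^⊗2)_ij equals the minimum over all length-2 walks i = v_0 → v_1 → … → v_2 = j of Σ_t A[v_t][v_{t+1}]. For example, for (i, j) = (0, 1) we minimise over 2 possible intermediate vertex sequences; the minimum is 6, attained along the walk 0 → 0 → 1.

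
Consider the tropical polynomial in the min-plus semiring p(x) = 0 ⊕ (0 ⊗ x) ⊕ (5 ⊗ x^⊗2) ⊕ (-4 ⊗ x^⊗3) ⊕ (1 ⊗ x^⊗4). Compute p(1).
p(1) = -1

A tropical monomial a ⊗ x^⊗i evaluates to a + i · x. Evaluating each term at x = 1:
  Term 0 contributes 0 + 0 · 1 = 0
  Term 1 contributes 0 + 1 · 1 = 1
  Term 2 contributes 5 + 2 · 1 = 7
  Term 3 contributes -4 + 3 · 1 = -1
  Term 4 contributes 1 + 4 · 1 = 5
p(1) = ⊕ of these = min[0, 1, 7, -1, 5] = -1.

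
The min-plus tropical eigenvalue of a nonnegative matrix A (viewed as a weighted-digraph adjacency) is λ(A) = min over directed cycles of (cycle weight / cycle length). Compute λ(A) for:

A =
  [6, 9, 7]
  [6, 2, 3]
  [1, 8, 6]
λ(A) = 2

Enumerate directed cycles and compute their means (weight / length). Sample:
  cycle 0 → 0: weight = 6, length = 1, mean = 6/1 ≈ 6.000
  cycle 1 → 1: weight = 2, length = 1, mean = 2/1 ≈ 2.000
  cycle 2 → 2: weight = 6, length = 1, mean = 6/1 ≈ 6.000
  cycle 0 → 1 → 0: weight = 15, length = 2, mean = 15/2 ≈ 7.500
  cycle 0 → 2 → 0: weight = 8, length = 2, mean = 8/2 ≈ 4.000
  cycle 1 → 0 → 1: weight = 15, length = 2, mean = 15/2 ≈ 7.500
Minimum mean = 2.000, attained e.g. along the cycle 1 → 1 with weight 2 and length 1. So λ(A) = 2/1 = 2.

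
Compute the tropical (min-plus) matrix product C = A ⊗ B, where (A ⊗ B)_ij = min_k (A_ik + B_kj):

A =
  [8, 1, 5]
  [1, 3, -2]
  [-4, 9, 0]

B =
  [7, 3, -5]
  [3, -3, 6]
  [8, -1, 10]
A ⊗ B =
  [4, -2, 3]
  [6, -3, -4]
  [3, -1, -9]

Apply the min-plus product entry-by-entry:
  C[0][0] = min over k of (A[0][0] + B[0][0] = 8 + 7 = 15, A[0][1] + B[1][0] = 1 + 3 = 4, A[0][2] + B[2][0] = 5 + 8 = 13) = 4 (attained at k = 1)
  C[0][1] = min over k of (A[0][0] + B[0][1] = 8 + 3 = 11, A[0][1] + B[1][1] = 1 + -3 = -2, A[0][2] + B[2][1] = 5 + -1 = 4) = -2 (attained at k = 1)
  C[0][2] = min over k of (A[0][0] + B[0][2] = 8 + -5 = 3, A[0][1] + B[1][2] = 1 + 6 = 7, A[0][2] + B[2][2] = 5 + 10 = 15) = 3 (attained at k = 0)
  C[1][0] = min over k of (A[1][0] + B[0][0] = 1 + 7 = 8, A[1][1] + B[1][0] = 3 + 3 = 6, A[1][2] + B[2][0] = -2 + 8 = 6) = 6 (attained at k = 1)
  C[1][1] = min over k of (A[1][0] + B[0][1] = 1 + 3 = 4, A[1][1] + B[1][1] = 3 + -3 = 0, A[1][2] + B[2][1] = -2 + -1 = -3) = -3 (attained at k = 2)
  C[1][2] = min over k of (A[1][0] + B[0][2] = 1 + -5 = -4, A[1][1] + B[1][2] = 3 + 6 = 9, A[1][2] + B[2][2] = -2 + 10 = 8) = -4 (attained at k = 0)
  C[2][0] = min over k of (A[2][0] + B[0][0] = -4 + 7 = 3, A[2][1] + B[1][0] = 9 + 3 = 12, A[2][2] + B[2][0] = 0 + 8 = 8) = 3 (attained at k = 0)
  C[2][1] = min over k of (A[2][0] + B[0][1] = -4 + 3 = -1, A[2][1] + B[1][1] = 9 + -3 = 6, A[2][2] + B[2][1] = 0 + -1 = -1) = -1 (attained at k = 0)
  C[2][2] = min over k of (A[2][0] + B[0][2] = -4 + -5 = -9, A[2][1] + B[1][2] = 9 + 6 = 15, A[2][2] + B[2][2] = 0 + 10 = 10) = -9 (attained at k = 0)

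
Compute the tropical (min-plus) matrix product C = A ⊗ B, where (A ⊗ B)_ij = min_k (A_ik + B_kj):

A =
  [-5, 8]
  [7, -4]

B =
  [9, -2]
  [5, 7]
A ⊗ B =
  [4, -7]
  [1, 3]

Apply the min-plus product entry-by-entry:
  C[0][0] = min over k of (A[0][0] + B[0][0] = -5 + 9 = 4, A[0][1] + B[1][0] = 8 + 5 = 13) = 4 (attained at k = 0)
  C[0][1] = min over k of (A[0][0] + B[0][1] = -5 + -2 = -7, A[0][1] + B[1][1] = 8 + 7 = 15) = -7 (attained at k = 0)
  C[1][0] = min over k of (A[1][0] + B[0][0] = 7 + 9 = 16, A[1][1] + B[1][0] = -4 + 5 = 1) = 1 (attained at k = 1)
  C[1][1] = min over k of (A[1][0] + B[0][1] = 7 + -2 = 5, A[1][1] + B[1][1] = -4 + 7 = 3) = 3 (attained at k = 1)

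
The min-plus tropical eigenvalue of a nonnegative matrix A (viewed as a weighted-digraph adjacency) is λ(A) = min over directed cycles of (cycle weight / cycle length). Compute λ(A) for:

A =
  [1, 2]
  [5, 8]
λ(A) = 1

Enumerate directed cycles and compute their means (weight / length). Sample:
  cycle 0 → 0: weight = 1, length = 1, mean = 1/1 ≈ 1.000
  cycle 1 → 1: weight = 8, length = 1, mean = 8/1 ≈ 8.000
  cycle 0 → 1 → 0: weight = 7, length = 2, mean = 7/2 ≈ 3.500
  cycle 1 → 0 → 1: weight = 7, length = 2, mean = 7/2 ≈ 3.500
Minimum mean = 1.000, attained e.g. along the cycle 0 → 0 with weight 1 and length 1. So λ(A) = 1/1 = 1.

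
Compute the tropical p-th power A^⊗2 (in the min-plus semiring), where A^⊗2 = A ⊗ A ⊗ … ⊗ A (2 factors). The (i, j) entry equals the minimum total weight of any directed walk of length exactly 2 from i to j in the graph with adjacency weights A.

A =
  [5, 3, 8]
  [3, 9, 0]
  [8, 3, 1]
A^⊗2 =
  [6, 8, 3]
  [8, 3, 1]
  [6, 4, 2]

Each entry (A^⊗2)_ij equals the minimum over all length-2 walks i = v_0 → v_1 → … → v_2 = j of Σ_t A[v_t][v_{t+1}]. For example, for (i, j) = (0, 2) we minimise over 3 possible intermediate vertex sequences; the minimum is 3, attained along the walk 0 → 1 → 2.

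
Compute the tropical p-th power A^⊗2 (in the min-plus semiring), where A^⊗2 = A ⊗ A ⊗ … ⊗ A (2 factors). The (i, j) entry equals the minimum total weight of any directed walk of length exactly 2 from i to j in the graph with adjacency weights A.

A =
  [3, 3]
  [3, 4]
A^⊗2 =
  [6, 6]
  [6, 6]

Each entry (A^⊗2)_ij equals the minimum over all length-2 walks i = v_0 → v_1 → … → v_2 = j of Σ_t A[v_t][v_{t+1}]. For example, for (i, j) = (0, 1) we minimise over 2 possible intermediate vertex sequences; the minimum is 6, attained along the walk 0 → 0 → 1.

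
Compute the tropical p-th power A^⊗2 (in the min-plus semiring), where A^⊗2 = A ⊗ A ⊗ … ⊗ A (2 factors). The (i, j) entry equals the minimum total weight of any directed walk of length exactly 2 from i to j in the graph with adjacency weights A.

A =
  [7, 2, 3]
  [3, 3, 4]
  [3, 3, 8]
A^⊗2 =
  [5, 5, 6]
  [6, 5, 6]
  [6, 5, 6]

Each entry (A^⊗2)_ij equals the minimum over all length-2 walks i = v_0 → v_1 → … → v_2 = j of Σ_t A[v_t][v_{t+1}]. For example, for (i, j) = (0, 2) we minimise over 3 possible intermediate vertex sequences; the minimum is 6, attained along the walk 0 → 1 → 2.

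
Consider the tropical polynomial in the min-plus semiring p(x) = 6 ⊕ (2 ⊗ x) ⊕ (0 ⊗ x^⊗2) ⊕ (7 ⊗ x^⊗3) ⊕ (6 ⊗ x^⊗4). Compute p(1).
p(1) = 2

A tropical monomial a ⊗ x^⊗i evaluates to a + i · x. Evaluating each term at x = 1:
  Term 0 contributes 6 + 0 · 1 = 6
  Term 1 contributes 2 + 1 · 1 = 3
  Term 2 contributes 0 + 2 · 1 = 2
  Term 3 contributes 7 + 3 · 1 = 10
  Term 4 contributes 6 + 4 · 1 = 10
p(1) = ⊕ of these = min[6, 3, 2, 10, 10] = 2.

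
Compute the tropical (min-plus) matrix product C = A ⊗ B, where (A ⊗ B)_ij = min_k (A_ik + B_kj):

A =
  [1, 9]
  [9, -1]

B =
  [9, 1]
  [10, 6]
A ⊗ B =
  [10, 2]
  [9, 5]

Apply the min-plus product entry-by-entry:
  C[0][0] = min over k of (A[0][0] + B[0][0] = 1 + 9 = 10, A[0][1] + B[1][0] = 9 + 10 = 19) = 10 (attained at k = 0)
  C[0][1] = min over k of (A[0][0] + B[0][1] = 1 + 1 = 2, A[0][1] + B[1][1] = 9 + 6 = 15) = 2 (attained at k = 0)
  C[1][0] = min over k of (A[1][0] + B[0][0] = 9 + 9 = 18, A[1][1] + B[1][0] = -1 + 10 = 9) = 9 (attained at k = 1)
  C[1][1] = min over k of (A[1][0] + B[0][1] = 9 + 1 = 10, A[1][1] + B[1][1] = -1 + 6 = 5) = 5 (attained at k = 1)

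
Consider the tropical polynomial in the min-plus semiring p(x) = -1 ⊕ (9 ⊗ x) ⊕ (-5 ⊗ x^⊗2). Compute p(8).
p(8) = -1

A tropical monomial a ⊗ x^⊗i evaluates to a + i · x. Evaluating each term at x = 8:
  Term 0 contributes -1 + 0 · 8 = -1
  Term 1 contributes 9 + 1 · 8 = 17
  Term 2 contributes -5 + 2 · 8 = 11
p(8) = ⊕ of these = min[-1, 17, 11] = -1.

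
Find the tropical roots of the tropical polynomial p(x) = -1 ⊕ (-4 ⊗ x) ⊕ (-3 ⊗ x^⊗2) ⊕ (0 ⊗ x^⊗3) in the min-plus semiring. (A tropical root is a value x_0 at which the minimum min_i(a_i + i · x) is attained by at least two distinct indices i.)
Roots: {-3, -1, 3}

Each tropical root is a break point of the lower envelope of the lines y = a_i + i · x (there are 4 lines, with slopes 0, 1, ..., 3). Only the lines that attain the minimum somewhere contribute to roots; other lines are dominated. Here the surviving (envelope) indices are i = 3, i = 2, i = 1, i = 0.
Intersections between consecutive envelope lines give the roots: for adjacent envelope indices i < j the intersection is x = (a_i − a_j) / (j − i). Reading off the sorted break points: {-3, -1, 3}.
Verification: at each break x_0, at least two indices attain the minimum of min_i(a_i + i · x_0).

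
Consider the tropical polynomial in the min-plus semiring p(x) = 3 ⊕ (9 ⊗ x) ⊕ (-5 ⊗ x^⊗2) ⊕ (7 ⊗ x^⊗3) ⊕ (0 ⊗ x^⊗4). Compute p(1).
p(1) = -3

A tropical monomial a ⊗ x^⊗i evaluates to a + i · x. Evaluating each term at x = 1:
  Term 0 contributes 3 + 0 · 1 = 3
  Term 1 contributes 9 + 1 · 1 = 10
  Term 2 contributes -5 + 2 · 1 = -3
  Term 3 contributes 7 + 3 · 1 = 10
  Term 4 contributes 0 + 4 · 1 = 4
p(1) = ⊕ of these = min[3, 10, -3, 10, 4] = -3.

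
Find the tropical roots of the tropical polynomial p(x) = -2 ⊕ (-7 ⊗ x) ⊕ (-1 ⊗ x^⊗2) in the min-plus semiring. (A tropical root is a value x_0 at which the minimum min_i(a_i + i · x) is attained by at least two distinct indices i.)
Roots: {-6, 5}

Each tropical root is a break point of the lower envelope of the lines y = a_i + i · x (there are 3 lines, with slopes 0, 1, ..., 2). Only the lines that attain the minimum somewhere contribute to roots; other lines are dominated. Here the surviving (envelope) indices are i = 2, i = 1, i = 0.
Intersections between consecutive envelope lines give the roots: for adjacent envelope indices i < j the intersection is x = (a_i − a_j) / (j − i). Reading off the sorted break points: {-6, 5}.
Verification: at each break x_0, at least two indices attain the minimum of min_i(a_i + i · x_0).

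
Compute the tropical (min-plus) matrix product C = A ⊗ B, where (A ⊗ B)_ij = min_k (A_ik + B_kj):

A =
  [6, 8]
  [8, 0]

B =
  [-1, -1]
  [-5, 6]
A ⊗ B =
  [3, 5]
  [-5, 6]

Apply the min-plus product entry-by-entry:
  C[0][0] = min over k of (A[0][0] + B[0][0] = 6 + -1 = 5, A[0][1] + B[1][0] = 8 + -5 = 3) = 3 (attained at k = 1)
  C[0][1] = min over k of (A[0][0] + B[0][1] = 6 + -1 = 5, A[0][1] + B[1][1] = 8 + 6 = 14) = 5 (attained at k = 0)
  C[1][0] = min over k of (A[1][0] + B[0][0] = 8 + -1 = 7, A[1][1] + B[1][0] = 0 + -5 = -5) = -5 (attained at k = 1)
  C[1][1] = min over k of (A[1][0] + B[0][1] = 8 + -1 = 7, A[1][1] + B[1][1] = 0 + 6 = 6) = 6 (attained at k = 1)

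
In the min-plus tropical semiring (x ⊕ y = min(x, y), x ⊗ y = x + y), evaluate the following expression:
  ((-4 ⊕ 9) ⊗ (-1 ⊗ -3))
((-4 ⊕ 9) ⊗ (-1 ⊗ -3)) = -8

Expand innermost to outermost. Recall ⊕ takes the minimum of its arguments and ⊗ takes their sum. Working out the expression ((-4 ⊕ 9) ⊗ (-1 ⊗ -3)) gives -8.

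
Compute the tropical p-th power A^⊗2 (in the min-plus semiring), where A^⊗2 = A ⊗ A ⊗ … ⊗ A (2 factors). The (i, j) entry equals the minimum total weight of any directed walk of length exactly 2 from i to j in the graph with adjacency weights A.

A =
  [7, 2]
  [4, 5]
A^⊗2 =
  [6, 7]
  [9, 6]

Each entry (A^⊗2)_ij equals the minimum over all length-2 walks i = v_0 → v_1 → … → v_2 = j of Σ_t A[v_t][v_{t+1}]. For example, for (i, j) = (0, 1) we minimise over 2 possible intermediate vertex sequences; the minimum is 7, attained along the walk 0 → 1 → 1.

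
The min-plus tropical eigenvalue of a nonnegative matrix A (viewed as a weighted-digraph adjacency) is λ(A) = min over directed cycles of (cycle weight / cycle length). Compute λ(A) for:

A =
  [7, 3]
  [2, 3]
λ(A) = 5/2

Enumerate directed cycles and compute their means (weight / length). Sample:
  cycle 0 → 0: weight = 7, length = 1, mean = 7/1 ≈ 7.000
  cycle 1 → 1: weight = 3, length = 1, mean = 3/1 ≈ 3.000
  cycle 0 → 1 → 0: weight = 5, length = 2, mean = 5/2 ≈ 2.500
  cycle 1 → 0 → 1: weight = 5, length = 2, mean = 5/2 ≈ 2.500
Minimum mean = 2.500, attained e.g. along the cycle 0 → 1 → 0 with weight 5 and length 2. So λ(A) = 5/2 = 5/2.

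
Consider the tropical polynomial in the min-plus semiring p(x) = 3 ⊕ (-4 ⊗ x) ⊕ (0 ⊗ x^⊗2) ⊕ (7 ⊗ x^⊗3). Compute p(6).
p(6) = 2

A tropical monomial a ⊗ x^⊗i evaluates to a + i · x. Evaluating each term at x = 6:
  Term 0 contributes 3 + 0 · 6 = 3
  Term 1 contributes -4 + 1 · 6 = 2
  Term 2 contributes 0 + 2 · 6 = 12
  Term 3 contributes 7 + 3 · 6 = 25
p(6) = ⊕ of these = min[3, 2, 12, 25] = 2.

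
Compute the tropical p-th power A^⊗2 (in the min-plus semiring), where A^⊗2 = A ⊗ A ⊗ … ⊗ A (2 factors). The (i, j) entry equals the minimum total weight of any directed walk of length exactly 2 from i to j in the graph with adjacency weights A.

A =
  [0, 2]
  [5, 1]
A^⊗2 =
  [0, 2]
  [5, 2]

Each entry (A^⊗2)_ij equals the minimum over all length-2 walks i = v_0 → v_1 → … → v_2 = j of Σ_t A[v_t][v_{t+1}]. For example, for (i, j) = (0, 1) we minimise over 2 possible intermediate vertex sequences; the minimum is 2, attained along the walk 0 → 0 → 1.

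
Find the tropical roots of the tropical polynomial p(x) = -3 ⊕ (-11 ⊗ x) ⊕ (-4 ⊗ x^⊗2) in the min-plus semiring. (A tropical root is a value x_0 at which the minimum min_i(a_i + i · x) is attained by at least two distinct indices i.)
Roots: {-7, 8}

Each tropical root is a break point of the lower envelope of the lines y = a_i + i · x (there are 3 lines, with slopes 0, 1, ..., 2). Only the lines that attain the minimum somewhere contribute to roots; other lines are dominated. Here the surviving (envelope) indices are i = 2, i = 1, i = 0.
Intersections between consecutive envelope lines give the roots: for adjacent envelope indices i < j the intersection is x = (a_i − a_j) / (j − i). Reading off the sorted break points: {-7, 8}.
Verification: at each break x_0, at least two indices attain the minimum of min_i(a_i + i · x_0).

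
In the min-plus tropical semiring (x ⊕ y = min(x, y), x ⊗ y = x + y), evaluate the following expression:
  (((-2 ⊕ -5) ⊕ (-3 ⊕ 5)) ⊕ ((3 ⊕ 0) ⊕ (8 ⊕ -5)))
(((-2 ⊕ -5) ⊕ (-3 ⊕ 5)) ⊕ ((3 ⊕ 0) ⊕ (8 ⊕ -5))) = -5

Expand innermost to outermost. Recall ⊕ takes the minimum of its arguments and ⊗ takes their sum. Working out the expression (((-2 ⊕ -5) ⊕ (-3 ⊕ 5)) ⊕ ((3 ⊕ 0) ⊕ (8 ⊕ -5))) gives -5.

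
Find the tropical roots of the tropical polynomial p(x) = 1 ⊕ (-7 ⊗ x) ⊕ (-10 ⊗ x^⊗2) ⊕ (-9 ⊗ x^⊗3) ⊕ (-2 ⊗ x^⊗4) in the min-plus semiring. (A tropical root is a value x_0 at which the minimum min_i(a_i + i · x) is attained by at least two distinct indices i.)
Roots: {-7, -1, 3, 8}

Each tropical root is a break point of the lower envelope of the lines y = a_i + i · x (there are 5 lines, with slopes 0, 1, ..., 4). Only the lines that attain the minimum somewhere contribute to roots; other lines are dominated. Here the surviving (envelope) indices are i = 4, i = 3, i = 2, i = 1, i = 0.
Intersections between consecutive envelope lines give the roots: for adjacent envelope indices i < j the intersection is x = (a_i − a_j) / (j − i). Reading off the sorted break points: {-7, -1, 3, 8}.
Verification: at each break x_0, at least two indices attain the minimum of min_i(a_i + i · x_0).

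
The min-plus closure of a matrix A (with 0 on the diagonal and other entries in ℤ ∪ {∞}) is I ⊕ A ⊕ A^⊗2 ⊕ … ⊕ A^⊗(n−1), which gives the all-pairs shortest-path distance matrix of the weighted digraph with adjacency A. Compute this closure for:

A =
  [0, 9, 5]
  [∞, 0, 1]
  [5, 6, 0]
Closure =
  [0, 9, 5]
  [6, 0, 1]
  [5, 6, 0]

This is the Floyd-Warshall all-pairs shortest-path computation. For each intermediate vertex k = 0, 1, …, 2, update dist[i][j] ← min(dist[i][j], dist[i][k] + dist[k][j]). The final matrix gives, for each (i, j), the minimum total weight of any directed path from i to j (possibly empty when i = j).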